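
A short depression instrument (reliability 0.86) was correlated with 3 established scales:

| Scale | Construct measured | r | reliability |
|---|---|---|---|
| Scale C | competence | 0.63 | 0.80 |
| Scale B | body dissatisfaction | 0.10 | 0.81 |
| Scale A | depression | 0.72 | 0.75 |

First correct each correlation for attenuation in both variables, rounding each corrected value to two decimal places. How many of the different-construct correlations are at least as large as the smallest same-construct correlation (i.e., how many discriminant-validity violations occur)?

Disattenuated r (r / √(r_scale · r_new)):
  Scale C (disc): 0.63 / √(0.80·0.86) = 0.76
  Scale B (disc): 0.10 / √(0.81·0.86) = 0.12
  Scale A (conv): 0.72 / √(0.75·0.86) = 0.90
Smallest convergent = 0.90. Discriminant values: 0.76, 0.12; count ≥ 0.90 → 0.

0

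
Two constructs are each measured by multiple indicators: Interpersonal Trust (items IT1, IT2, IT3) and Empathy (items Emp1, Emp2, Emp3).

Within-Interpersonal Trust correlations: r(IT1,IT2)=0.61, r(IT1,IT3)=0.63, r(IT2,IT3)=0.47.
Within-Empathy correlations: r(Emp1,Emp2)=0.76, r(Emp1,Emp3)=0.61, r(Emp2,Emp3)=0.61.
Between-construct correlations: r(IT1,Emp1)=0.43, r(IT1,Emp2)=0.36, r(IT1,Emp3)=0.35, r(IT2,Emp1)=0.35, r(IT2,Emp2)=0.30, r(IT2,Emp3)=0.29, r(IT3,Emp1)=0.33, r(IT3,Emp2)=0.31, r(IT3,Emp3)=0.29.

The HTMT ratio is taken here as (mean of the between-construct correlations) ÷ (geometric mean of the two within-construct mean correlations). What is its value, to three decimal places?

0.545

Mean heterotrait r = 3.01/9 = 0.3344.
Mean within-IT = 1.71/3 = 0.5700; mean within-Emp = 1.98/3 = 0.6600.
Geometric mean = √(0.5700 × 0.6600) = 0.6134.
HTMT = 0.3344 / 0.6134 = 0.545.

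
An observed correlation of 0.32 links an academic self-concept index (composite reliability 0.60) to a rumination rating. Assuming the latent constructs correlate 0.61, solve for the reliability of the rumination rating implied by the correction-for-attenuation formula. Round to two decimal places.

r_true = r_obs / √(r_xx · r_yy) ⇒ 0.61 = 0.32 / √(0.60 · r_yy).
√(0.60 · r_yy) = 0.32 / 0.61 = 0.5246; 0.60 · r_yy = 0.2752; r_yy = 0.2752 / 0.60 ≈ 0.46.

0.46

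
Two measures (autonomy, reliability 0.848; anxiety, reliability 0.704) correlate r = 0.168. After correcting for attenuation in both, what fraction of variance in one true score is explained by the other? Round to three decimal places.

0.047

Disattenuated r = 0.168 / √(0.848 × 0.704) = 0.168 / 0.7727 = 0.2174.
Shared true-score variance = 0.2174² = 0.0473 ≈ 0.047.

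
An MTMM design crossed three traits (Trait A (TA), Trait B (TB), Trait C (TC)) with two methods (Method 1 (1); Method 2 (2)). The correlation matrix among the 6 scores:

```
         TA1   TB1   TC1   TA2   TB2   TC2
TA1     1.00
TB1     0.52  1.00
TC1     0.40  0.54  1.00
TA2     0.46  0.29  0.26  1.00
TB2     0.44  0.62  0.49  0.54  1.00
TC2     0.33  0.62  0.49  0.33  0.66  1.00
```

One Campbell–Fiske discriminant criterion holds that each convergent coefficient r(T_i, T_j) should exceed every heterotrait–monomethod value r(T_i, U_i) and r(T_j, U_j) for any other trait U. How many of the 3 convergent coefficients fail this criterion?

3

Convergent coefficients and their comparison sets:
TA (methods 1·2): 0.46 vs {0.52, 0.54, 0.40, 0.33} → fail.
TB (methods 1·2): 0.62 vs {0.52, 0.54, 0.54, 0.66} → fail.
TC (methods 1·2): 0.49 vs {0.40, 0.33, 0.54, 0.66} → fail.
3 of 3 fail.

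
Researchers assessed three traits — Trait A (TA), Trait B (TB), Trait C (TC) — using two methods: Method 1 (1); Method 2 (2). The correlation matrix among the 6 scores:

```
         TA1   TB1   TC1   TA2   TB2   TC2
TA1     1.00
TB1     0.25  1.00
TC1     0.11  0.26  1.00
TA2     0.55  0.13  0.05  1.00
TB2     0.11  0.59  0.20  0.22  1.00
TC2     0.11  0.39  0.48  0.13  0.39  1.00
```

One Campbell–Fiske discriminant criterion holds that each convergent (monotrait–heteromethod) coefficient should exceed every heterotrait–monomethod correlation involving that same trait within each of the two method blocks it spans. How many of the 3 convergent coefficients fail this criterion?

Each convergent coefficient versus the relevant comparison correlations:
TA (methods 1·2): 0.55 vs {0.25, 0.22, 0.11, 0.13} → pass.
TB (methods 1·2): 0.59 vs {0.25, 0.22, 0.26, 0.39} → pass.
TC (methods 1·2): 0.48 vs {0.11, 0.13, 0.26, 0.39} → pass.
0 of 3 fail.

0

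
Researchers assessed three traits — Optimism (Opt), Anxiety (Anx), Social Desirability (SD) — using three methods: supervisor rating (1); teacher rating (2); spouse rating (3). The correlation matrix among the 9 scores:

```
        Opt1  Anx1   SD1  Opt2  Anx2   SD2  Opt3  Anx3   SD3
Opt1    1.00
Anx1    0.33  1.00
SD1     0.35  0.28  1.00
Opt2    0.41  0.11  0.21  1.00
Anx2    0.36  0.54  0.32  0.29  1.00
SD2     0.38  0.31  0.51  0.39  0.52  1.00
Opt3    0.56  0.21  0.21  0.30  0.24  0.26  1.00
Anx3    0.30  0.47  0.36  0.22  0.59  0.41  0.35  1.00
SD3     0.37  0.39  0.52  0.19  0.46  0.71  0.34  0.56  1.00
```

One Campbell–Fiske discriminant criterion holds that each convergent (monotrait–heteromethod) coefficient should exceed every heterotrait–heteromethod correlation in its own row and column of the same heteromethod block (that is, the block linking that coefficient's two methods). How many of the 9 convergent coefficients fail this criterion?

0

Each convergent coefficient versus the relevant comparison correlations:
Opt (methods 1·2): 0.41 vs {0.36, 0.11, 0.38, 0.21} → pass.
Opt (methods 1·3): 0.56 vs {0.30, 0.21, 0.37, 0.21} → pass.
Opt (methods 2·3): 0.30 vs {0.22, 0.24, 0.19, 0.26} → pass.
Anx (methods 1·2): 0.54 vs {0.11, 0.36, 0.31, 0.32} → pass.
Anx (methods 1·3): 0.47 vs {0.21, 0.30, 0.39, 0.36} → pass.
Anx (methods 2·3): 0.59 vs {0.24, 0.22, 0.46, 0.41} → pass.
SD (methods 1·2): 0.51 vs {0.21, 0.38, 0.32, 0.31} → pass.
SD (methods 1·3): 0.52 vs {0.21, 0.37, 0.36, 0.39} → pass.
SD (methods 2·3): 0.71 vs {0.26, 0.19, 0.41, 0.46} → pass.
0 of 9 fail.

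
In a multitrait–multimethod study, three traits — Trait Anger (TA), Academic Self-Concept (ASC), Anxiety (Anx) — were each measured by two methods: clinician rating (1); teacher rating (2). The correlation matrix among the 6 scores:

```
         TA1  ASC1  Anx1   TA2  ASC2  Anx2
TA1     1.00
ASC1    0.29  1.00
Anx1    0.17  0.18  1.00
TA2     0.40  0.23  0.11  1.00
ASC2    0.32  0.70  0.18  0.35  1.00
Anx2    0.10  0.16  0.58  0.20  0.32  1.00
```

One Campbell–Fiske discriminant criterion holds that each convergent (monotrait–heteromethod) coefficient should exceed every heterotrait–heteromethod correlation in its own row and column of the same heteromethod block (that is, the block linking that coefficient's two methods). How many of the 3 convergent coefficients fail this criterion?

Each convergent coefficient versus the relevant comparison correlations:
TA (methods 1·2): 0.40 vs {0.32, 0.23, 0.10, 0.11} → pass.
ASC (methods 1·2): 0.70 vs {0.23, 0.32, 0.16, 0.18} → pass.
Anx (methods 1·2): 0.58 vs {0.11, 0.10, 0.18, 0.16} → pass.
0 of 3 fail.

0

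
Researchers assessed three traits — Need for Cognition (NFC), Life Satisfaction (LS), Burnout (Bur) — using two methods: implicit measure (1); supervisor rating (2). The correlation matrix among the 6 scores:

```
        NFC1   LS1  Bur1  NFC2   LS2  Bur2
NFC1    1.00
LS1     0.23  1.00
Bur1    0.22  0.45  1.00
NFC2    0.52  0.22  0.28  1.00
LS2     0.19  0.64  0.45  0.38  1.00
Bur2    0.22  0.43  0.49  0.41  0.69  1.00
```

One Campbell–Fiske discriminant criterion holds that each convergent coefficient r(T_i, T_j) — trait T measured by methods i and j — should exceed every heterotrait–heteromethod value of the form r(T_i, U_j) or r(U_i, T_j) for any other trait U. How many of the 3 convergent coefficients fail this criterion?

0

Checking each validity diagonal entry against its comparison values:
NFC (methods 1·2): 0.52 vs {0.19, 0.22, 0.22, 0.28} → pass.
LS (methods 1·2): 0.64 vs {0.22, 0.19, 0.43, 0.45} → pass.
Bur (methods 1·2): 0.49 vs {0.28, 0.22, 0.45, 0.43} → pass.
0 of 3 fail.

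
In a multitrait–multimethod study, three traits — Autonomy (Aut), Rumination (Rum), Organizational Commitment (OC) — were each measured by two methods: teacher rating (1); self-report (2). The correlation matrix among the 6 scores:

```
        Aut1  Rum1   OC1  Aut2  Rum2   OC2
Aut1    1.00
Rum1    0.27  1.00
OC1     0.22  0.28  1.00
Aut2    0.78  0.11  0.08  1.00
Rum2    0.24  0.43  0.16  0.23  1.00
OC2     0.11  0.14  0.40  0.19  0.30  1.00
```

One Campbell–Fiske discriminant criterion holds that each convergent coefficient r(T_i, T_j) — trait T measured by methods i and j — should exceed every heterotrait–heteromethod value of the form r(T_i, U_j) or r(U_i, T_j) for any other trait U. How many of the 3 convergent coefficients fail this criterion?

Checking each validity diagonal entry against its comparison values:
Aut (methods 1·2): 0.78 vs {0.24, 0.11, 0.11, 0.08} → pass.
Rum (methods 1·2): 0.43 vs {0.11, 0.24, 0.14, 0.16} → pass.
OC (methods 1·2): 0.40 vs {0.08, 0.11, 0.16, 0.14} → pass.
0 of 3 fail.

0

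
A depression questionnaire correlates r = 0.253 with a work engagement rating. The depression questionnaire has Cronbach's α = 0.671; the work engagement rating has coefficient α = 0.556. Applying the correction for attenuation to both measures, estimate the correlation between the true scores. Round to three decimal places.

0.414

r_true = r_obs / √(r_xx · r_yy) = 0.253 / √(0.671 × 0.556) = 0.253 / √0.373076 = 0.253 / 0.6108 ≈ 0.414.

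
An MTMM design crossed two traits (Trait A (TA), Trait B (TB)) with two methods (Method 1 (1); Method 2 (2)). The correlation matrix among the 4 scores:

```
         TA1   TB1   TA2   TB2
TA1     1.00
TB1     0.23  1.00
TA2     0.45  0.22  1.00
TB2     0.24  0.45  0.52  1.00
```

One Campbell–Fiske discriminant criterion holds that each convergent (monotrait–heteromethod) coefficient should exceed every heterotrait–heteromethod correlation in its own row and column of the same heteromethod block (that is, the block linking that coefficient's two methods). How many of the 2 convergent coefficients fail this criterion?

Convergent coefficients and their comparison sets:
TA (methods 1·2): 0.45 vs {0.24, 0.22} → pass.
TB (methods 1·2): 0.45 vs {0.22, 0.24} → pass.
0 of 2 fail.

0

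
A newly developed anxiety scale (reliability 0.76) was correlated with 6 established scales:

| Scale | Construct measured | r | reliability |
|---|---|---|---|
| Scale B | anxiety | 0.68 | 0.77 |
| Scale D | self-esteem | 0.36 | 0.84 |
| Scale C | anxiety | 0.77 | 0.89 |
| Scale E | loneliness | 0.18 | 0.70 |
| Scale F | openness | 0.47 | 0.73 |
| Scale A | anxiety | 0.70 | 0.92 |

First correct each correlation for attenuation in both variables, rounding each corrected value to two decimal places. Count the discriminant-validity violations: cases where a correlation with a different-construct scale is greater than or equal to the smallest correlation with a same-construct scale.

Disattenuated r (r / √(r_scale · r_new)):
  Scale B (conv): 0.68 / √(0.77·0.76) = 0.89
  Scale D (disc): 0.36 / √(0.84·0.76) = 0.45
  Scale C (conv): 0.77 / √(0.89·0.76) = 0.94
  Scale E (disc): 0.18 / √(0.70·0.76) = 0.25
  Scale F (disc): 0.47 / √(0.73·0.76) = 0.63
  Scale A (conv): 0.70 / √(0.92·0.76) = 0.84
Smallest convergent = 0.84. Discriminant values: 0.45, 0.25, 0.63; count ≥ 0.84 → 0.

0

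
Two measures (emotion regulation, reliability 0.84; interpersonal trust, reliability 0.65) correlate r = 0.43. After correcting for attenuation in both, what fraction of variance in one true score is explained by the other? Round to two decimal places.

Disattenuated r = 0.43 / √(0.84 × 0.65) = 0.43 / 0.7389 = 0.5819.
Shared true-score variance = 0.5819² = 0.3386 ≈ 0.34.

0.34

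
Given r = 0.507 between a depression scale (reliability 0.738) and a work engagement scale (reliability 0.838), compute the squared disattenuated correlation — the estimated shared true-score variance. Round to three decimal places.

0.416

Disattenuated r = 0.507 / √(0.738 × 0.838) = 0.507 / 0.7864 = 0.6447.
Shared true-score variance = 0.6447² = 0.4156 ≈ 0.416.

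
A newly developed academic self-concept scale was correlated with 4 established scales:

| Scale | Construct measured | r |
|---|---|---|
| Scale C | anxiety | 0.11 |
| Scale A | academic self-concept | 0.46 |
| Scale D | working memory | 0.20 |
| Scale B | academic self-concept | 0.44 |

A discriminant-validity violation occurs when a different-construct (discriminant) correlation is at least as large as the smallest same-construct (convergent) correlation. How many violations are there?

Convergent (same construct = academic self-concept): Scale A, Scale B.
Smallest convergent = 0.44. Discriminant values: 0.11, 0.20; count ≥ 0.44 → 0.

0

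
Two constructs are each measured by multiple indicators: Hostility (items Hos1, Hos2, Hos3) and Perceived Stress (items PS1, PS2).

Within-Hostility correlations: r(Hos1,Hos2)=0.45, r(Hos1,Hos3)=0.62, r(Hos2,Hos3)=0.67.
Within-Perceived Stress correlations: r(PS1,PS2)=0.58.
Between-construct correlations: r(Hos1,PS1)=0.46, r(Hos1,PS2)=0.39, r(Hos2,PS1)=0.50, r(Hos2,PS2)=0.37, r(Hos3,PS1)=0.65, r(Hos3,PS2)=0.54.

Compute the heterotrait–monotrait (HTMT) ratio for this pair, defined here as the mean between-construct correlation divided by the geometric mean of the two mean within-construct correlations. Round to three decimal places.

0.836

Mean heterotrait r = 2.91/6 = 0.4850.
Mean within-Hos = 1.74/3 = 0.5800; mean within-PS = 0.58/1 = 0.5800.
Geometric mean = √(0.5800 × 0.5800) = 0.5800.
HTMT = 0.4850 / 0.5800 = 0.836.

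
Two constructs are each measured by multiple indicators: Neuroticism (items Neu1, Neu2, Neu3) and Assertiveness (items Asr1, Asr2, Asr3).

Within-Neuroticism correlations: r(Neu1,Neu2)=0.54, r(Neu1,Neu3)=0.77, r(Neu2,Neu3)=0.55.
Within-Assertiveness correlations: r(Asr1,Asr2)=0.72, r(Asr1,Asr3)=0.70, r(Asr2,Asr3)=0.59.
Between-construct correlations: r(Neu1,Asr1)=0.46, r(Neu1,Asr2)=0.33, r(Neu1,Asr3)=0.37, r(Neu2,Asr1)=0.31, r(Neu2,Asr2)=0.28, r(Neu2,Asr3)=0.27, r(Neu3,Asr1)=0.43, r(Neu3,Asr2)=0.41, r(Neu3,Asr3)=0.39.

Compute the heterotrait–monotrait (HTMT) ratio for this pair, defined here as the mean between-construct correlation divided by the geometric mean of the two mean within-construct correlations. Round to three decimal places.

Between-construct mean = 3.25/9 = 0.3611.
Mean within-Neu = 1.86/3 = 0.6200; mean within-Asr = 2.01/3 = 0.6700.
Geometric mean = √(0.6200 × 0.6700) = 0.6445.
HTMT = 0.3611 / 0.6445 = 0.560.

0.560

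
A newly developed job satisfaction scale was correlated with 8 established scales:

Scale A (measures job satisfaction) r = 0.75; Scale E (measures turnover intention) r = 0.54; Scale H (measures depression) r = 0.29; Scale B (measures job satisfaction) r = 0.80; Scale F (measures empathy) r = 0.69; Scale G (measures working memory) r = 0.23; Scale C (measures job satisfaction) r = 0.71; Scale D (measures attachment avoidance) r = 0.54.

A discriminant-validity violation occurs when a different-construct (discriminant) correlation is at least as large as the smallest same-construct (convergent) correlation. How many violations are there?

Convergent (same construct = job satisfaction): Scale A, Scale B, Scale C.
Smallest convergent = 0.71. Discriminant values: 0.54, 0.29, 0.69, 0.23, 0.54; count ≥ 0.71 → 0.

0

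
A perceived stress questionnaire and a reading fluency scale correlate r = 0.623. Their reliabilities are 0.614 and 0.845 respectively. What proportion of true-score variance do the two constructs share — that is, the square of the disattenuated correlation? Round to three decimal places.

0.748

Disattenuated r = 0.623 / √(0.614 × 0.845) = 0.623 / 0.7203 = 0.8649.
Shared true-score variance = 0.8649² = 0.7481 ≈ 0.748.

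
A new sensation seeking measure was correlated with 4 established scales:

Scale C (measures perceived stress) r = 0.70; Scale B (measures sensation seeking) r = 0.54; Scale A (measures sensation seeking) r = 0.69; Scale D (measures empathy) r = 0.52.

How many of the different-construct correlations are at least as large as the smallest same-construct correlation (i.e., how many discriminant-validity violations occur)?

Convergent (same construct = sensation seeking): Scale B, Scale A.
Smallest convergent = 0.54. Discriminant values: 0.70, 0.52; count ≥ 0.54 → 1.

1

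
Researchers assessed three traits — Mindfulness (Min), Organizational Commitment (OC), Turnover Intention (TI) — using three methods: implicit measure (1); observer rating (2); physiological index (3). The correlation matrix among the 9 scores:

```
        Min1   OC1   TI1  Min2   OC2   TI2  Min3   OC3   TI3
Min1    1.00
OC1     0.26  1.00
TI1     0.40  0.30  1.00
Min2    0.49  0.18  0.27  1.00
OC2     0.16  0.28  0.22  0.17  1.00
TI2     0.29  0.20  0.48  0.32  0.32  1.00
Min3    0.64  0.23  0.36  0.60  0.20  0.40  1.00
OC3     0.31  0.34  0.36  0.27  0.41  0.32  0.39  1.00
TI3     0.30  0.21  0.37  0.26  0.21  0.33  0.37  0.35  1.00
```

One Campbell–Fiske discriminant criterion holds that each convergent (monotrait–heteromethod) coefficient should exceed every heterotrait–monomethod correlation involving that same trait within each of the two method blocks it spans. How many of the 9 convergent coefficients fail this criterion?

4

Each convergent coefficient versus the relevant comparison correlations:
Min (methods 1·2): 0.49 vs {0.26, 0.17, 0.40, 0.32} → pass.
Min (methods 1·3): 0.64 vs {0.26, 0.39, 0.40, 0.37} → pass.
Min (methods 2·3): 0.60 vs {0.17, 0.39, 0.32, 0.37} → pass.
OC (methods 1·2): 0.28 vs {0.26, 0.17, 0.30, 0.32} → fail.
OC (methods 1·3): 0.34 vs {0.26, 0.39, 0.30, 0.35} → fail.
OC (methods 2·3): 0.41 vs {0.17, 0.39, 0.32, 0.35} → pass.
TI (methods 1·2): 0.48 vs {0.40, 0.32, 0.30, 0.32} → pass.
TI (methods 1·3): 0.37 vs {0.40, 0.37, 0.30, 0.35} → fail.
TI (methods 2·3): 0.33 vs {0.32, 0.37, 0.32, 0.35} → fail.
4 of 9 fail.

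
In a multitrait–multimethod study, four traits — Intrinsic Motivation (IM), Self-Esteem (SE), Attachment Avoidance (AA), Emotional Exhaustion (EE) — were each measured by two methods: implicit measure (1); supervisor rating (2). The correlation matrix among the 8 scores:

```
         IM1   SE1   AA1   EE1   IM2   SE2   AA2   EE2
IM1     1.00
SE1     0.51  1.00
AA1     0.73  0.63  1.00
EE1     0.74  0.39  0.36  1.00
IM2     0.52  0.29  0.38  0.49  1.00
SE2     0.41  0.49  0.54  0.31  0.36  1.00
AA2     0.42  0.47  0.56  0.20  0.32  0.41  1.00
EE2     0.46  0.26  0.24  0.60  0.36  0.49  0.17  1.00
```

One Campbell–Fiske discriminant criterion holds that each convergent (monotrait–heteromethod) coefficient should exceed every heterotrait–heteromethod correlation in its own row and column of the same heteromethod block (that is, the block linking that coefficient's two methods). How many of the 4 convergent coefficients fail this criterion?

1

Convergent coefficients and their comparison sets:
IM (methods 1·2): 0.52 vs {0.41, 0.29, 0.42, 0.38, 0.46, 0.49} → pass.
SE (methods 1·2): 0.49 vs {0.29, 0.41, 0.47, 0.54, 0.26, 0.31} → fail.
AA (methods 1·2): 0.56 vs {0.38, 0.42, 0.54, 0.47, 0.24, 0.20} → pass.
EE (methods 1·2): 0.60 vs {0.49, 0.46, 0.31, 0.26, 0.20, 0.24} → pass.
1 of 4 fail.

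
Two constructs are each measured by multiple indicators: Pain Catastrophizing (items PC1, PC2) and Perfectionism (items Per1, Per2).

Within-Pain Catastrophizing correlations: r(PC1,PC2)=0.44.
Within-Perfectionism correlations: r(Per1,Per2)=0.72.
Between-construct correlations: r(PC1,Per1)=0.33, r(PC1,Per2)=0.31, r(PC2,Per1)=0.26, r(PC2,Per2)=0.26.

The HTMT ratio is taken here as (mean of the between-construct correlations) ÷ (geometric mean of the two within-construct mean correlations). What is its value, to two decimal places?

0.52

Mean between = 1.16/4 = 0.2900.
Mean within-PC = 0.44/1 = 0.4400; mean within-Per = 0.72/1 = 0.7200.
Geometric mean = √(0.4400 × 0.7200) = 0.5628.
HTMT = 0.2900 / 0.5628 = 0.52.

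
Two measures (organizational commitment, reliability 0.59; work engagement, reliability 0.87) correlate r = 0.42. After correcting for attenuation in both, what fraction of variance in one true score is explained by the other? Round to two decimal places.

0.34

Disattenuated r = 0.42 / √(0.59 × 0.87) = 0.42 / 0.7164 = 0.5863.
Shared true-score variance = 0.5863² = 0.3437 ≈ 0.34.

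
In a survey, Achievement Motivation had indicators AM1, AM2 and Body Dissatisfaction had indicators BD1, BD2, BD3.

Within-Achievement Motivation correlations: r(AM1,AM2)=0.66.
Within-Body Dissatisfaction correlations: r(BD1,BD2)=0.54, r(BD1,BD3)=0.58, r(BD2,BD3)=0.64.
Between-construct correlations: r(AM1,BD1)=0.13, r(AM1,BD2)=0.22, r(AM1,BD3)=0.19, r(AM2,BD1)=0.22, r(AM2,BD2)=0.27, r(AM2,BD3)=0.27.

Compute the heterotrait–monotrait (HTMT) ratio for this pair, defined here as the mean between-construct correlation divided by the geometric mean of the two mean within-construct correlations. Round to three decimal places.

Between-construct mean = 1.30/6 = 0.2167.
Mean within-AM = 0.66/1 = 0.6600; mean within-BD = 1.76/3 = 0.5867.
Geometric mean = √(0.6600 × 0.5867) = 0.6223.
HTMT = 0.2167 / 0.6223 = 0.348.

0.348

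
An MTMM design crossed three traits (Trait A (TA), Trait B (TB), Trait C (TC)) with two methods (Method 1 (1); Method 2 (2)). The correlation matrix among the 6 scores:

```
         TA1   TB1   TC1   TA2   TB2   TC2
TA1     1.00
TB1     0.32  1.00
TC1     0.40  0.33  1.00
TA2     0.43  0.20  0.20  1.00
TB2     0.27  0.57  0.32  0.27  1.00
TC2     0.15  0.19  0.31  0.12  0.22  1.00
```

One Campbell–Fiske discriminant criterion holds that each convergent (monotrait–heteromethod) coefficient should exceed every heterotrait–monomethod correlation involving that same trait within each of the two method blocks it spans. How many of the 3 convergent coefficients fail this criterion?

Checking each validity diagonal entry against its comparison values:
TA (methods 1·2): 0.43 vs {0.32, 0.27, 0.40, 0.12} → pass.
TB (methods 1·2): 0.57 vs {0.32, 0.27, 0.33, 0.22} → pass.
TC (methods 1·2): 0.31 vs {0.40, 0.12, 0.33, 0.22} → fail.
1 of 3 fail.

1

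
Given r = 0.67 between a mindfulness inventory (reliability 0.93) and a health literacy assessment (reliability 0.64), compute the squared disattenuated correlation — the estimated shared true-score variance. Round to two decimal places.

0.75

Disattenuated r = 0.67 / √(0.93 × 0.64) = 0.67 / 0.7715 = 0.8684.
Shared true-score variance = 0.8684² = 0.7541 ≈ 0.75.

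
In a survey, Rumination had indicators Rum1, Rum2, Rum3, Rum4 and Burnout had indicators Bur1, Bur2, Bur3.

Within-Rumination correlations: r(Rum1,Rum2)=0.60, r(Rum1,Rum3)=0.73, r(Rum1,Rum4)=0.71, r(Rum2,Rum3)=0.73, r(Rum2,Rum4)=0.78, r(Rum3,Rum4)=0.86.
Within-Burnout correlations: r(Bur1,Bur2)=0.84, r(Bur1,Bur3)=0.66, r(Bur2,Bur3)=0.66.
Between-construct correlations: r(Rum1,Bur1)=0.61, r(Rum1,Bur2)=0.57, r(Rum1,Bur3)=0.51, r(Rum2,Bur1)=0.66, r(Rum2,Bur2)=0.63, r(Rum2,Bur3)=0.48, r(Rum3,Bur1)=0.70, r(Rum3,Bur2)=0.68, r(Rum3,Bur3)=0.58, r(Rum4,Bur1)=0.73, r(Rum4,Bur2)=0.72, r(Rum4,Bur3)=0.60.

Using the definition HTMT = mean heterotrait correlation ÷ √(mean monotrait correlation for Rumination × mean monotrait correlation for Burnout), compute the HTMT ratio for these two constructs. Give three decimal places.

Between-construct mean = 7.47/12 = 0.6225.
Mean within-Rum = 4.41/6 = 0.7350; mean within-Bur = 2.16/3 = 0.7200.
Geometric mean = √(0.7350 × 0.7200) = 0.7275.
HTMT = 0.6225 / 0.7275 = 0.856.

0.856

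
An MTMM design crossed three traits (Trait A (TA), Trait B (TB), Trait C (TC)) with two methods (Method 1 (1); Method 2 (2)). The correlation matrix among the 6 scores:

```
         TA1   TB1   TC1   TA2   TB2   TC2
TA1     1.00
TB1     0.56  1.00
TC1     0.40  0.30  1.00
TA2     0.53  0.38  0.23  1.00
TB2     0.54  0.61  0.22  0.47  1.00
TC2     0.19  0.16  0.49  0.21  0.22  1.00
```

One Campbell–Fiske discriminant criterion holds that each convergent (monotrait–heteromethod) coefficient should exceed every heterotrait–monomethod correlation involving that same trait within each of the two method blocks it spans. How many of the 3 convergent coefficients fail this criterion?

1

Checking each validity diagonal entry against its comparison values:
TA (methods 1·2): 0.53 vs {0.56, 0.47, 0.40, 0.21} → fail.
TB (methods 1·2): 0.61 vs {0.56, 0.47, 0.30, 0.22} → pass.
TC (methods 1·2): 0.49 vs {0.40, 0.21, 0.30, 0.22} → pass.
1 of 3 fail.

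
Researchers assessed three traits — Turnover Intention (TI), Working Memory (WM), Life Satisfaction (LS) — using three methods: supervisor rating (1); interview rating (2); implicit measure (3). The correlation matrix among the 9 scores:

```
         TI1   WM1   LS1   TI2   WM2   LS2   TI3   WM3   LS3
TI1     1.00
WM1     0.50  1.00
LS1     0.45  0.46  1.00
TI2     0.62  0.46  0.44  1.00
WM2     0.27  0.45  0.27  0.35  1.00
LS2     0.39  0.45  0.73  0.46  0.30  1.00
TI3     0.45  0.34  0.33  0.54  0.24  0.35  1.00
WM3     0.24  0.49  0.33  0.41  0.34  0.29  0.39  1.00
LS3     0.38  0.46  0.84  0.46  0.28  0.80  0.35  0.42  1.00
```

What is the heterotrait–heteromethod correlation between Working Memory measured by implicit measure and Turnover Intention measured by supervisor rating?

0.24

Different traits and methods: r(WM3, TI1) = 0.24.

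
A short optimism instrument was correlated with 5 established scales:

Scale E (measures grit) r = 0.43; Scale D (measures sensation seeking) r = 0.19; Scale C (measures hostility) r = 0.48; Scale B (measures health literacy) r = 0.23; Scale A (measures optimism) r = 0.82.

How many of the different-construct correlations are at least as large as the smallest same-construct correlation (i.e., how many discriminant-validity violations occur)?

Convergent (same construct = optimism): Scale A.
Smallest convergent = 0.82. Discriminant values: 0.43, 0.19, 0.48, 0.23; count ≥ 0.82 → 0.

0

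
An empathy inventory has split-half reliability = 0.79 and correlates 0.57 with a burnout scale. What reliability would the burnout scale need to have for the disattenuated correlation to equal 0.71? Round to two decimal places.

r_true = r_obs / √(r_xx · r_yy) ⇒ 0.71 = 0.57 / √(0.79 · r_yy).
√(0.79 · r_yy) = 0.57 / 0.71 = 0.8028; 0.79 · r_yy = 0.6445; r_yy = 0.6445 / 0.79 ≈ 0.82.

0.82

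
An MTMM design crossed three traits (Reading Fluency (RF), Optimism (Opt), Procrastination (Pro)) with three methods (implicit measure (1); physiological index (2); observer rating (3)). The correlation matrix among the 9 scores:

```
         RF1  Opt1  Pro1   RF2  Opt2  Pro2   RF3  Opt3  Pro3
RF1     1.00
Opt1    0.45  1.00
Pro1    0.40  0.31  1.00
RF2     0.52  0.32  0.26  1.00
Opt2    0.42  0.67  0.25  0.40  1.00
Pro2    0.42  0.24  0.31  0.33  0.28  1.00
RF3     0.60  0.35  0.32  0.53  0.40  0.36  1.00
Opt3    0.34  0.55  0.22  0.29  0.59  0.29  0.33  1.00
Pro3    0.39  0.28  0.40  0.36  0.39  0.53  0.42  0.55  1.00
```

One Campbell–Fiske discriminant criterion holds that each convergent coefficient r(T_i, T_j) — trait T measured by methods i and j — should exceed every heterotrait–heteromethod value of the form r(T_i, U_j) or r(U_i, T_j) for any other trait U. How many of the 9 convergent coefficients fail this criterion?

Each convergent coefficient versus the relevant comparison correlations:
RF (methods 1·2): 0.52 vs {0.42, 0.32, 0.42, 0.26} → pass.
RF (methods 1·3): 0.60 vs {0.34, 0.35, 0.39, 0.32} → pass.
RF (methods 2·3): 0.53 vs {0.29, 0.40, 0.36, 0.36} → pass.
Opt (methods 1·2): 0.67 vs {0.32, 0.42, 0.24, 0.25} → pass.
Opt (methods 1·3): 0.55 vs {0.35, 0.34, 0.28, 0.22} → pass.
Opt (methods 2·3): 0.59 vs {0.40, 0.29, 0.39, 0.29} → pass.
Pro (methods 1·2): 0.31 vs {0.26, 0.42, 0.25, 0.24} → fail.
Pro (methods 1·3): 0.40 vs {0.32, 0.39, 0.22, 0.28} → pass.
Pro (methods 2·3): 0.53 vs {0.36, 0.36, 0.29, 0.39} → pass.
1 of 9 fail.

1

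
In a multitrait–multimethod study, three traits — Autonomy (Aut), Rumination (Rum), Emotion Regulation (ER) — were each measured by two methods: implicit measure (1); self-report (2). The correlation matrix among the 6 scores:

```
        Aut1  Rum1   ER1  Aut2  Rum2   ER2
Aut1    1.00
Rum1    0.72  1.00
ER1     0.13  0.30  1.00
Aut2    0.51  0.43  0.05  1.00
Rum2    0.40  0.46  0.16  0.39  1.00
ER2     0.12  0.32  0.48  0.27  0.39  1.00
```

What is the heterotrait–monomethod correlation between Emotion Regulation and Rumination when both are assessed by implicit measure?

Different traits, same method: r(ER1, Rum1) = 0.30.

0.30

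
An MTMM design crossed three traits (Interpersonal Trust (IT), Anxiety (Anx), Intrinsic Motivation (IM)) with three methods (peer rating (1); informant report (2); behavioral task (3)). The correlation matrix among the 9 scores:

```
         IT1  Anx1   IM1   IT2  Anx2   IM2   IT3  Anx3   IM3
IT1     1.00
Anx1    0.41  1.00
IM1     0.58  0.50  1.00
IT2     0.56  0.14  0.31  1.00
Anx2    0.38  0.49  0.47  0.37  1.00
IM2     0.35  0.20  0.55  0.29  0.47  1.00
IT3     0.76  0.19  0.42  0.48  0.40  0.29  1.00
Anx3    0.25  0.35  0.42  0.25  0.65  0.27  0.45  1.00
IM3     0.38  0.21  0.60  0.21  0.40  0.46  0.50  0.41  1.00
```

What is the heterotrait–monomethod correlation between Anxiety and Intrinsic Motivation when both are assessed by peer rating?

Different traits, same method: r(Anx1, IM1) = 0.50.

0.50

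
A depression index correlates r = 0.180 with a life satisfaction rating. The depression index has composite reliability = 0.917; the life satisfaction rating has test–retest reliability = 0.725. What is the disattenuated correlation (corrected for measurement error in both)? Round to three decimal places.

r_true = r_obs / √(r_xx · r_yy) = 0.180 / √(0.917 × 0.725) = 0.180 / √0.664825 = 0.180 / 0.8154 ≈ 0.221.

0.221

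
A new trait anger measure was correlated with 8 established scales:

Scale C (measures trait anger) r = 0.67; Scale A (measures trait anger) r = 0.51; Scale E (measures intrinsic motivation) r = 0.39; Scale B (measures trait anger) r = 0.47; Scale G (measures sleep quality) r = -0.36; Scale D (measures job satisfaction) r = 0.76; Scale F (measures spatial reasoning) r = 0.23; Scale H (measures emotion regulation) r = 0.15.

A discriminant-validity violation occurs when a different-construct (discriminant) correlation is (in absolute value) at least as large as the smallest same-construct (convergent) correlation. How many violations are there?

Convergent (same construct = trait anger): Scale C, Scale A, Scale B.
Smallest convergent = 0.47. Discriminant |r|: 0.39, 0.36, 0.76, 0.23, 0.15; count ≥ 0.47 → 1.

1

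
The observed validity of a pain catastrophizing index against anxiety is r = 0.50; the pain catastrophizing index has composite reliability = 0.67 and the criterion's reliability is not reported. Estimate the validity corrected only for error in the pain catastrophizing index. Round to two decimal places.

Single correction: r_c = r_obs / √r_xx = 0.50 / √0.67 = 0.50 / 0.8185 ≈ 0.61.

0.61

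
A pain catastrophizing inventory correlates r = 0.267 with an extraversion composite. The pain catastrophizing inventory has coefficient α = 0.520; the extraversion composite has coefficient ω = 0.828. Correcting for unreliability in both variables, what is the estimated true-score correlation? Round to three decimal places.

r_true = r_obs / √(r_xx · r_yy) = 0.267 / √(0.520 × 0.828) = 0.267 / √0.430560 = 0.267 / 0.6562 ≈ 0.407.

0.407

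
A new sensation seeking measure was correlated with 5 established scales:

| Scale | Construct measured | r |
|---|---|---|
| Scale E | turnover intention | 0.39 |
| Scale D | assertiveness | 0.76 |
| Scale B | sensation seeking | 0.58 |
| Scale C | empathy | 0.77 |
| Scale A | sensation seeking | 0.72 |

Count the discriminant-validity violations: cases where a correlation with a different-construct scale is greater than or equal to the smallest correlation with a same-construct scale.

Convergent (same construct = sensation seeking): Scale B, Scale A.
Smallest convergent = 0.58. Discriminant values: 0.39, 0.76, 0.77; count ≥ 0.58 → 2.

2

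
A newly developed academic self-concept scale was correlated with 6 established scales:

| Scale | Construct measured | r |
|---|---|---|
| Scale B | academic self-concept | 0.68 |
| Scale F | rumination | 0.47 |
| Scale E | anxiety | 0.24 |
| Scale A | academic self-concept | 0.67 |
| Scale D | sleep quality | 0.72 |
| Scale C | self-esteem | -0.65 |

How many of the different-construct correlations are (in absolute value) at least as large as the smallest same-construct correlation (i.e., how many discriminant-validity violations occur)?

Convergent (same construct = academic self-concept): Scale B, Scale A.
Smallest convergent = 0.67. Discriminant |r|: 0.47, 0.24, 0.72, 0.65; count ≥ 0.67 → 1.

1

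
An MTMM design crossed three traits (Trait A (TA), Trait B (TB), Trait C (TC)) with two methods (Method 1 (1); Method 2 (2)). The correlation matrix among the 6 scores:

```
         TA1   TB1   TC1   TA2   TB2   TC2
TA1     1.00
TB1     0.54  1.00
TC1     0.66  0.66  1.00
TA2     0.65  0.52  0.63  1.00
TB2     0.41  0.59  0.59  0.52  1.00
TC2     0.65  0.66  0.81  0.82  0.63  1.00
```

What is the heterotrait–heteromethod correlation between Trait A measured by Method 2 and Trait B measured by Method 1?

Different traits and methods: r(TA2, TB1) = 0.52.

0.52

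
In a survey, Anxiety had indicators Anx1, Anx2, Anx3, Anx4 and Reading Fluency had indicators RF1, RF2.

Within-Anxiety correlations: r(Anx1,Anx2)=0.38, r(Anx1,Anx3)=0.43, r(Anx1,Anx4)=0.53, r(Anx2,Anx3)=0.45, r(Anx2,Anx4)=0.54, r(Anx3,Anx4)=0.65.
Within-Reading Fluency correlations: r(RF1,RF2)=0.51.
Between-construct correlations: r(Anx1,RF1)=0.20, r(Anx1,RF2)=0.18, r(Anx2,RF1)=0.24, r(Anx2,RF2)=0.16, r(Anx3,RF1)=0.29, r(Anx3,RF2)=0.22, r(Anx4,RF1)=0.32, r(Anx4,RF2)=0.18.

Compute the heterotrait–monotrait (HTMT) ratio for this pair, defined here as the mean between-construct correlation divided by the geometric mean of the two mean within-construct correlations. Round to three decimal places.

0.445

Mean between = 1.79/8 = 0.2238.
Mean within-Anx = 2.98/6 = 0.4967; mean within-RF = 0.51/1 = 0.5100.
Geometric mean = √(0.4967 × 0.5100) = 0.5033.
HTMT = 0.2238 / 0.5033 = 0.445.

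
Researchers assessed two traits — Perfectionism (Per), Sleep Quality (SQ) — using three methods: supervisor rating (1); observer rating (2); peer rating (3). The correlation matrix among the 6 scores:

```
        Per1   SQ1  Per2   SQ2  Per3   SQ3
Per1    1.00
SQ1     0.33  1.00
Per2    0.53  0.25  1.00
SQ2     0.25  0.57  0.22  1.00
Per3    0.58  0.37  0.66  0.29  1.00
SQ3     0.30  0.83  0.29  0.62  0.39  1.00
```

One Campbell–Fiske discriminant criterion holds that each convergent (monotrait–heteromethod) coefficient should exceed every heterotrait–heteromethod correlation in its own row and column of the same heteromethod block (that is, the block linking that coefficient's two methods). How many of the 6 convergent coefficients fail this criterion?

0

Convergent coefficients and their comparison sets:
Per (methods 1·2): 0.53 vs {0.25, 0.25} → pass.
Per (methods 1·3): 0.58 vs {0.30, 0.37} → pass.
Per (methods 2·3): 0.66 vs {0.29, 0.29} → pass.
SQ (methods 1·2): 0.57 vs {0.25, 0.25} → pass.
SQ (methods 1·3): 0.83 vs {0.37, 0.30} → pass.
SQ (methods 2·3): 0.62 vs {0.29, 0.29} → pass.
0 of 6 fail.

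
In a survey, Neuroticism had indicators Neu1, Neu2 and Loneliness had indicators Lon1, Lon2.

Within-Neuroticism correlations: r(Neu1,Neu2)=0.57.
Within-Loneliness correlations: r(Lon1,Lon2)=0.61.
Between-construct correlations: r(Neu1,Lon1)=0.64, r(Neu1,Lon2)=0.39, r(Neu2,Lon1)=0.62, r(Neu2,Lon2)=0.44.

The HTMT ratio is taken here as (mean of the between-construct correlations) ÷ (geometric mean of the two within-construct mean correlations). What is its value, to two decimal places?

Between-construct mean = 2.09/4 = 0.5225.
Mean within-Neu = 0.57/1 = 0.5700; mean within-Lon = 0.61/1 = 0.6100.
Geometric mean = √(0.5700 × 0.6100) = 0.5897.
HTMT = 0.5225 / 0.5897 = 0.89.

0.89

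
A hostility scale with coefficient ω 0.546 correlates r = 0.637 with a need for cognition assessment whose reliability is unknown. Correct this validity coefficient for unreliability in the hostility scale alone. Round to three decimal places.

0.862

Single correction: r_c = r_obs / √r_xx = 0.637 / √0.546 = 0.637 / 0.7389 ≈ 0.862.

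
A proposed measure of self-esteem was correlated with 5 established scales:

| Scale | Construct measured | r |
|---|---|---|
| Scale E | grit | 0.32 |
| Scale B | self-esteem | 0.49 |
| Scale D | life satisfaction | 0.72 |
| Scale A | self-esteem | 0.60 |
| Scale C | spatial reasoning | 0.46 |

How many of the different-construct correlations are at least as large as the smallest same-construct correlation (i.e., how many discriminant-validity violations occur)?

Convergent (same construct = self-esteem): Scale B, Scale A.
Smallest convergent = 0.49. Discriminant values: 0.32, 0.72, 0.46; count ≥ 0.49 → 1.

1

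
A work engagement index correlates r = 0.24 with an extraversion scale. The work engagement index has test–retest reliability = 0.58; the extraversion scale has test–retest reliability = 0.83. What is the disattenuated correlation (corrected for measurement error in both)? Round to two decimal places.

r_true = r_obs / √(r_xx · r_yy) = 0.24 / √(0.58 × 0.83) = 0.24 / √0.4814 = 0.24 / 0.6938 ≈ 0.35.

0.35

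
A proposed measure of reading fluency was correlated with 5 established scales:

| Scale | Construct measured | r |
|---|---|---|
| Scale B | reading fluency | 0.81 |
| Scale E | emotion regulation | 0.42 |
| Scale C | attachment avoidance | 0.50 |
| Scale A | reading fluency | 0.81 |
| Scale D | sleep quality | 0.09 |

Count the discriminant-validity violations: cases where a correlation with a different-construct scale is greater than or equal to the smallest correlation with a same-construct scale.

0

Convergent (same construct = reading fluency): Scale B, Scale A.
Smallest convergent = 0.81. Discriminant values: 0.42, 0.50, 0.09; count ≥ 0.81 → 0.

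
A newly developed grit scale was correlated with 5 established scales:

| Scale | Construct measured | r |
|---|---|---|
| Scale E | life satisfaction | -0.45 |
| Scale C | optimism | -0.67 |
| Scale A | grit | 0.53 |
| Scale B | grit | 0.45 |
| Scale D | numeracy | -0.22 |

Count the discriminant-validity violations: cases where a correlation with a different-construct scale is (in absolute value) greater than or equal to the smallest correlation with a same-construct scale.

Convergent (same construct = grit): Scale A, Scale B.
Smallest convergent = 0.45. Discriminant |r|: 0.45, 0.67, 0.22; count ≥ 0.45 → 2.

2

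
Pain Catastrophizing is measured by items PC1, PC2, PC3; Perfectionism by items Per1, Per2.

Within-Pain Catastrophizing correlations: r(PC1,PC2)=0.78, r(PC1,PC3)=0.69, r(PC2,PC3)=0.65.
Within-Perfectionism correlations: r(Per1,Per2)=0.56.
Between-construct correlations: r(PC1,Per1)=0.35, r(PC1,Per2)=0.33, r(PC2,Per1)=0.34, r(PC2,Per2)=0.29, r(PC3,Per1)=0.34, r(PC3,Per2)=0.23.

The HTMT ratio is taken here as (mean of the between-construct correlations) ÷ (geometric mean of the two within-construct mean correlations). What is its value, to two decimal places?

Between-construct mean = 1.88/6 = 0.3133.
Mean within-PC = 2.12/3 = 0.7067; mean within-Per = 0.56/1 = 0.5600.
Geometric mean = √(0.7067 × 0.5600) = 0.6291.
HTMT = 0.3133 / 0.6291 = 0.50.

0.50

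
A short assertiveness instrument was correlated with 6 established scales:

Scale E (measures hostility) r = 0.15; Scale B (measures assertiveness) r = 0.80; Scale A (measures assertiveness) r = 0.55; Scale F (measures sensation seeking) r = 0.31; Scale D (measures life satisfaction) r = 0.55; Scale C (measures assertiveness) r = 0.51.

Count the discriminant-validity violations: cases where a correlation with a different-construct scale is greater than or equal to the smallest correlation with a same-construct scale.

1

Convergent (same construct = assertiveness): Scale B, Scale A, Scale C.
Smallest convergent = 0.51. Discriminant values: 0.15, 0.31, 0.55; count ≥ 0.51 → 1.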